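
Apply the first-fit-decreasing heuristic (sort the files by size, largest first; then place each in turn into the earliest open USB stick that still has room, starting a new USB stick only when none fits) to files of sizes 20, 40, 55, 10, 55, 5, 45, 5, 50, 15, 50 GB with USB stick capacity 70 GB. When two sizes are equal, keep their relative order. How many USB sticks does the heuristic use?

Sorted descending: 55, 55, 50, 50, 45, 40, 20, 15, 10, 5, 5.
  55 → USB stick 1 (new)  [load 55/70]
  55 → USB stick 2 (new)  [load 55/70]
  50 → USB stick 3 (new)  [load 50/70]
  50 → USB stick 4 (new)  [load 50/70]
  45 → USB stick 5 (new)  [load 45/70]
  40 → USB stick 6 (new)  [load 40/70]
  20 → USB stick 3  [load 70/70]
  15 → USB stick 1  [load 70/70]
  10 → USB stick 2  [load 65/70]
  5 → USB stick 2  [load 70/70]
  5 → USB stick 4  [load 55/70]
6 USB sticks opened.

6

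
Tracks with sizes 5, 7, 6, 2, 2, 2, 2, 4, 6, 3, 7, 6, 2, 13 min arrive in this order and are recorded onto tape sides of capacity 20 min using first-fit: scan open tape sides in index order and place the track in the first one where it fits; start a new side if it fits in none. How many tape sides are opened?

4

  5 → side 1 (new)  [load 5/20]
  7 → side 1  [load 12/20]
  6 → side 1  [load 18/20]
  2 → side 1  [load 20/20]
  2 → side 2 (new)  [load 2/20]
  2 → side 2  [load 4/20]
  2 → side 2  [load 6/20]
  4 → side 2  [load 10/20]
  6 → side 2  [load 16/20]
  3 → side 2  [load 19/20]
  7 → side 3 (new)  [load 7/20]
  6 → side 3  [load 13/20]
  2 → side 3  [load 15/20]
  13 → side 4 (new)  [load 13/20]
4 tape sides opened.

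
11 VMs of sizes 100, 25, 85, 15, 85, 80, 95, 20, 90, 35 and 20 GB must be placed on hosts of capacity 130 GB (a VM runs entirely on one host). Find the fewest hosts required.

Total = 100 + 95 + 90 + 85 + 85 + 80 + 35 + 25 + 20 + 20 + 15 = 650 GB.
Lower bound: ⌈650/130⌉ = 5 hosts.
Also, 6 VMs each exceed 65 GB, and no two of those can share a host, so at least 6 hosts are needed.
A packing using 6 hosts:
  host 1: 100 + 25 = 125
  host 2: 95 + 35 = 130
  host 3: 90 + 20 + 20 = 130
  host 4: 85 + 15 = 100
  host 5: 85 = 85
  host 6: 80 = 80
This matches the lower bound, so 6 is optimal.

6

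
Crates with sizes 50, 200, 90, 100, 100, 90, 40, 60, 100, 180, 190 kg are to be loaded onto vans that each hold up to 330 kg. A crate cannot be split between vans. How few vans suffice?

Total = 200 + 190 + 180 + 100 + 100 + 100 + 90 + 90 + 60 + 50 + 40 = 1200 kg.
Lower bound: ⌈1200/330⌉ = 4 vans.
A packing using 4 vans:
  van 1: 200 + 100 = 300
  van 2: 190 + 100 + 40 = 330
  van 3: 180 + 100 + 50 = 330
  van 4: 90 + 90 + 60 = 240
This matches the lower bound, so 4 is optimal.

4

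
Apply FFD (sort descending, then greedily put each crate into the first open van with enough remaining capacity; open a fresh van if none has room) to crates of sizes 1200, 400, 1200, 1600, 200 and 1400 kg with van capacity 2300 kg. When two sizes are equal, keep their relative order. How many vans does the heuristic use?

Sorted descending: 1600, 1400, 1200, 1200, 400, 200.
  1600 → van 1 (new)  [load 1600/2300]
  1400 → van 2 (new)  [load 1400/2300]
  1200 → van 3 (new)  [load 1200/2300]
  1200 → van 4 (new)  [load 1200/2300]
  400 → van 1  [load 2000/2300]
  200 → van 1  [load 2200/2300]
4 vans opened.

4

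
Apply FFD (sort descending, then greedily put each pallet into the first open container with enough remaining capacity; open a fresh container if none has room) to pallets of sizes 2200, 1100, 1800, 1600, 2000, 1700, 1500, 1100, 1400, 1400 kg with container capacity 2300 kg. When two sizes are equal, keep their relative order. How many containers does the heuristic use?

Sorted descending: 2200, 2000, 1800, 1700, 1600, 1500, 1400, 1400, 1100, 1100.
  2200 → container 1 (new)  [load 2200/2300]
  2000 → container 2 (new)  [load 2000/2300]
  1800 → container 3 (new)  [load 1800/2300]
  1700 → container 4 (new)  [load 1700/2300]
  1600 → container 5 (new)  [load 1600/2300]
  1500 → container 6 (new)  [load 1500/2300]
  1400 → container 7 (new)  [load 1400/2300]
  1400 → container 8 (new)  [load 1400/2300]
  1100 → container 9 (new)  [load 1100/2300]
  1100 → container 9  [load 2200/2300]
9 containers opened.

9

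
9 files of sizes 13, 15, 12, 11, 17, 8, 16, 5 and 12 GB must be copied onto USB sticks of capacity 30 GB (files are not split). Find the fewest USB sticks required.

4

Total = 17 + 16 + 15 + 13 + 12 + 12 + 11 + 8 + 5 = 109 GB.
Lower bound: ⌈109/30⌉ = 4 USB sticks.
A packing using 4 USB sticks:
  USB stick 1: 17 + 13 = 30
  USB stick 2: 16 + 12 = 28
  USB stick 3: 15 + 12 = 27
  USB stick 4: 11 + 8 + 5 = 24
This matches the lower bound, so 4 is optimal.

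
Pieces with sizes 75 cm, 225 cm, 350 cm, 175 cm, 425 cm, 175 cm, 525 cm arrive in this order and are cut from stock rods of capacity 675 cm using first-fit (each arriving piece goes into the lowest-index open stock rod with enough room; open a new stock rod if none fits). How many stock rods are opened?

4

  75 → stock rod 1 (new)  [load 75/675]
  225 → stock rod 1  [load 300/675]
  350 → stock rod 1  [load 650/675]
  175 → stock rod 2 (new)  [load 175/675]
  425 → stock rod 2  [load 600/675]
  175 → stock rod 3 (new)  [load 175/675]
  525 → stock rod 4 (new)  [load 525/675]
4 stock rods opened.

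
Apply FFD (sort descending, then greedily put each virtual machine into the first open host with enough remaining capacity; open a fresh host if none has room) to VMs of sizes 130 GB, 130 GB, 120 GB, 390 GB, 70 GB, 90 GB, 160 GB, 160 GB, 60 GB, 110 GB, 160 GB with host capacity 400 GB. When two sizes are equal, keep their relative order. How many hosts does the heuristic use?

4

Sorted descending: 390, 160, 160, 160, 130, 130, 120, 110, 90, 70, 60.
  390 → host 1 (new)  [load 390/400]
  160 → host 2 (new)  [load 160/400]
  160 → host 2  [load 320/400]
  160 → host 3 (new)  [load 160/400]
  130 → host 3  [load 290/400]
  130 → host 4 (new)  [load 130/400]
  120 → host 4  [load 250/400]
  110 → host 3  [load 400/400]
  90 → host 4  [load 340/400]
  70 → host 2  [load 390/400]
  60 → host 4  [load 400/400]
4 hosts opened.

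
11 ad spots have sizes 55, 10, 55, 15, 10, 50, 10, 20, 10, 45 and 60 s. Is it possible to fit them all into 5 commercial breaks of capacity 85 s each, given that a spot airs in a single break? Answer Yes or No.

Yes

A valid assignment using 5 commercial breaks:
  break 1: 60 + 20 = 80
  break 2: 55 + 15 + 10 = 80
  break 3: 55 + 10 + 10 + 10 = 85
  break 4: 50 = 50
  break 5: 45 = 45
Every load is within 85 s, so 5 commercial breaks suffice.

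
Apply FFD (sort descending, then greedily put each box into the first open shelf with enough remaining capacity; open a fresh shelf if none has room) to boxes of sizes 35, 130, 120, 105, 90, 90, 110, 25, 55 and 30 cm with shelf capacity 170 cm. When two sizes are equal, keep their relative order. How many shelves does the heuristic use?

Sorted descending: 130, 120, 110, 105, 90, 90, 55, 35, 30, 25.
  130 → shelf 1 (new)  [load 130/170]
  120 → shelf 2 (new)  [load 120/170]
  110 → shelf 3 (new)  [load 110/170]
  105 → shelf 4 (new)  [load 105/170]
  90 → shelf 5 (new)  [load 90/170]
  90 → shelf 6 (new)  [load 90/170]
  55 → shelf 3  [load 165/170]
  35 → shelf 1  [load 165/170]
  30 → shelf 2  [load 150/170]
  25 → shelf 4  [load 130/170]
6 shelves opened.

6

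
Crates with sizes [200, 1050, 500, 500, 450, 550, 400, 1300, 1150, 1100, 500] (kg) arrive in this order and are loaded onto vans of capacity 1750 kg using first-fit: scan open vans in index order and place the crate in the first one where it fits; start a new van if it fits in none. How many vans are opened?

5

  200 → van 1 (new)  [load 200/1750]
  1050 → van 1  [load 1250/1750]
  500 → van 1  [load 1750/1750]
  500 → van 2 (new)  [load 500/1750]
  450 → van 2  [load 950/1750]
  550 → van 2  [load 1500/1750]
  400 → van 3 (new)  [load 400/1750]
  1300 → van 3  [load 1700/1750]
  1150 → van 4 (new)  [load 1150/1750]
  1100 → van 5 (new)  [load 1100/1750]
  500 → van 4  [load 1650/1750]
5 vans opened.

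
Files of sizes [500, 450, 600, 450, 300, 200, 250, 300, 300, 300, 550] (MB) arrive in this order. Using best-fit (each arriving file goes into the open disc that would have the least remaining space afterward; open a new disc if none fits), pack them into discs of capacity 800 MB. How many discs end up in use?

6

  500 → disc 1 (new)  [load 500/800]
  450 → disc 2 (new)  [load 450/800]
  600 → disc 3 (new)  [load 600/800]
  450 → disc 4 (new)  [load 450/800]
  300 → disc 1  [load 800/800]
  200 → disc 3  [load 800/800]
  250 → disc 2  [load 700/800]
  300 → disc 4  [load 750/800]
  300 → disc 5 (new)  [load 300/800]
  300 → disc 5  [load 600/800]
  550 → disc 6 (new)  [load 550/800]
6 discs opened.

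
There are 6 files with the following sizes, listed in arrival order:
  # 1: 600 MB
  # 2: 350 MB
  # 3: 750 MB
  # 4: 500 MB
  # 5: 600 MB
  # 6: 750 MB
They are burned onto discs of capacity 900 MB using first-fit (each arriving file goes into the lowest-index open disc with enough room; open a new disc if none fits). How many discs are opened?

5

  600 → disc 1 (new)  [load 600/900]
  350 → disc 2 (new)  [load 350/900]
  750 → disc 3 (new)  [load 750/900]
  500 → disc 2  [load 850/900]
  600 → disc 4 (new)  [load 600/900]
  750 → disc 5 (new)  [load 750/900]
5 discs opened.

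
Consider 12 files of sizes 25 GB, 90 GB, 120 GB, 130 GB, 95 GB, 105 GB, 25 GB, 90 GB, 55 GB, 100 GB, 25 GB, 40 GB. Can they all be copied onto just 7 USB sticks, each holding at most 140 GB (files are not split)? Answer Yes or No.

No

Total = 900 GB; ⌈900/140⌉ = 7.
The bound of 7 does not rule out 7, but exhaustive search shows no assignment into 7 USB sticks of capacity 140 GB exists — the minimum is 8.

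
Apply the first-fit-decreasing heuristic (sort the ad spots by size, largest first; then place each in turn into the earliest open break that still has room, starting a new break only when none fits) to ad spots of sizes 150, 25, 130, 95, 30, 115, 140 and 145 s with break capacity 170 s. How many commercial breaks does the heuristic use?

6

Sorted descending: 150, 145, 140, 130, 115, 95, 30, 25.
  150 → break 1 (new)  [load 150/170]
  145 → break 2 (new)  [load 145/170]
  140 → break 3 (new)  [load 140/170]
  130 → break 4 (new)  [load 130/170]
  115 → break 5 (new)  [load 115/170]
  95 → break 6 (new)  [load 95/170]
  30 → break 3  [load 170/170]
  25 → break 2  [load 170/170]
6 commercial breaks opened.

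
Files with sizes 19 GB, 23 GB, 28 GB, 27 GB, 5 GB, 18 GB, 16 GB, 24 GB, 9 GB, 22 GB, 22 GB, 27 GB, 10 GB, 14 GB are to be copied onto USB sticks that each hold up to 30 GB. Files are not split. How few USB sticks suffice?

Total = 28 + 27 + 27 + 24 + 23 + 22 + 22 + 19 + 18 + 16 + 14 + 10 + 9 + 5 = 264 GB.
Lower bound: ⌈264/30⌉ = 9 USB sticks.
Also, 10 files each exceed 15 GB, and no two of those can share a USB stick, so at least 10 USB sticks are needed.
A packing using 10 USB sticks:
  USB stick 1: 28 = 28
  USB stick 2: 27 = 27
  USB stick 3: 27 = 27
  USB stick 4: 24 + 5 = 29
  USB stick 5: 23 = 23
  USB stick 6: 22 = 22
  USB stick 7: 22 = 22
  USB stick 8: 19 + 10 = 29
  USB stick 9: 18 + 9 = 27
  USB stick 10: 16 + 14 = 30
This matches the lower bound, so 10 is optimal.

10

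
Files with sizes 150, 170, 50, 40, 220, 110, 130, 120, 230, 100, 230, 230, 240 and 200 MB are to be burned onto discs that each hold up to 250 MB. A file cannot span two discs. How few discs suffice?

Total = 240 + 230 + 230 + 230 + 220 + 200 + 170 + 150 + 130 + 120 + 110 + 100 + 50 + 40 = 2220 MB.
Lower bound: ⌈2220/250⌉ = 9 discs.
A packing using 10 discs:
  disc 1: 240 = 240
  disc 2: 230 = 230
  disc 3: 230 = 230
  disc 4: 230 = 230
  disc 5: 220 = 220
  disc 6: 200 + 50 = 250
  disc 7: 170 + 40 = 210
  disc 8: 150 + 100 = 250
  disc 9: 130 + 120 = 250
  disc 10: 110 = 110
No arrangement into 9 discs stays within capacity, so 10 is optimal.

10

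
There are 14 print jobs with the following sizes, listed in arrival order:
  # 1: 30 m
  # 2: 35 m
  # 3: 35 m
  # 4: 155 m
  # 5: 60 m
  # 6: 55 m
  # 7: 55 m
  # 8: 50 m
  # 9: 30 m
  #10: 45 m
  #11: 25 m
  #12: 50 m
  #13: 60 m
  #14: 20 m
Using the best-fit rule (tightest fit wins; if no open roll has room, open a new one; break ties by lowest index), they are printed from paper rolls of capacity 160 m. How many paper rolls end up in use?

  30 → roll 1 (new)  [load 30/160]
  35 → roll 1  [load 65/160]
  35 → roll 1  [load 100/160]
  155 → roll 2 (new)  [load 155/160]
  60 → roll 1  [load 160/160]
  55 → roll 3 (new)  [load 55/160]
  55 → roll 3  [load 110/160]
  50 → roll 3  [load 160/160]
  30 → roll 4 (new)  [load 30/160]
  45 → roll 4  [load 75/160]
  25 → roll 4  [load 100/160]
  50 → roll 4  [load 150/160]
  60 → roll 5 (new)  [load 60/160]
  20 → roll 5  [load 80/160]
5 paper rolls opened.

5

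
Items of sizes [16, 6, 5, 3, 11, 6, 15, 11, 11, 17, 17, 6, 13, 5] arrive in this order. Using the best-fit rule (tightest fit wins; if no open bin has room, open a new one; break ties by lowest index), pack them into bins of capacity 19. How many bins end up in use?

9

  16 → bin 1 (new)  [load 16/19]
  6 → bin 2 (new)  [load 6/19]
  5 → bin 2  [load 11/19]
  3 → bin 1  [load 19/19]
  11 → bin 3 (new)  [load 11/19]
  6 → bin 2  [load 17/19]
  15 → bin 4 (new)  [load 15/19]
  11 → bin 5 (new)  [load 11/19]
  11 → bin 6 (new)  [load 11/19]
  17 → bin 7 (new)  [load 17/19]
  17 → bin 8 (new)  [load 17/19]
  6 → bin 3  [load 17/19]
  13 → bin 9 (new)  [load 13/19]
  5 → bin 9  [load 18/19]
9 bins opened.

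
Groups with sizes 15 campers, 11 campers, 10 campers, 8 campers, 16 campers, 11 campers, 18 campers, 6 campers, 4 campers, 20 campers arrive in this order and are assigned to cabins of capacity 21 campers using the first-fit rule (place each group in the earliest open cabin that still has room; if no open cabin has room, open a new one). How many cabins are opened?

6

  15 → cabin 1 (new)  [load 15/21]
  11 → cabin 2 (new)  [load 11/21]
  10 → cabin 2  [load 21/21]
  8 → cabin 3 (new)  [load 8/21]
  16 → cabin 4 (new)  [load 16/21]
  11 → cabin 3  [load 19/21]
  18 → cabin 5 (new)  [load 18/21]
  6 → cabin 1  [load 21/21]
  4 → cabin 4  [load 20/21]
  20 → cabin 6 (new)  [load 20/21]
6 cabins opened.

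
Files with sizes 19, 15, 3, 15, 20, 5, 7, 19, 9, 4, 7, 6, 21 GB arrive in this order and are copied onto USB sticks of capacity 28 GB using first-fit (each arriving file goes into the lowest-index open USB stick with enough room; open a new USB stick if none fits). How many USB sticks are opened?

  19 → USB stick 1 (new)  [load 19/28]
  15 → USB stick 2 (new)  [load 15/28]
  3 → USB stick 1  [load 22/28]
  15 → USB stick 3 (new)  [load 15/28]
  20 → USB stick 4 (new)  [load 20/28]
  5 → USB stick 1  [load 27/28]
  7 → USB stick 2  [load 22/28]
  19 → USB stick 5 (new)  [load 19/28]
  9 → USB stick 3  [load 24/28]
  4 → USB stick 2  [load 26/28]
  7 → USB stick 4  [load 27/28]
  6 → USB stick 5  [load 25/28]
  21 → USB stick 6 (new)  [load 21/28]
6 USB sticks opened.

6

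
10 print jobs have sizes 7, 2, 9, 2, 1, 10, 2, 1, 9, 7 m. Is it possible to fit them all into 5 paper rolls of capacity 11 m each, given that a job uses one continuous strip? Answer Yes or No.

Yes

A valid assignment using 5 paper rolls:
  roll 1: 10 + 1 = 11
  roll 2: 9 + 2 = 11
  roll 3: 9 + 2 = 11
  roll 4: 7 + 2 + 1 = 10
  roll 5: 7 = 7
Every load is within 11 m, so 5 paper rolls suffice.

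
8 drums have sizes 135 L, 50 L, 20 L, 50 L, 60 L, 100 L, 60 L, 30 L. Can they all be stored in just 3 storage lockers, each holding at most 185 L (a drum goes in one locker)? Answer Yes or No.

A valid assignment using 3 storage lockers:
  locker 1: 135 + 50 = 185
  locker 2: 100 + 60 + 20 = 180
  locker 3: 60 + 50 + 30 = 140
Every load is within 185 L, so 3 storage lockers suffice.

Yes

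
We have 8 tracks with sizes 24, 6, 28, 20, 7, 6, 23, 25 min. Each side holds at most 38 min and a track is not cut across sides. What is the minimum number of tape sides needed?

5

Total = 28 + 25 + 24 + 23 + 20 + 7 + 6 + 6 = 139 min.
Lower bound: ⌈139/38⌉ = 4 tape sides.
Also, 5 tracks each exceed 19 min, and no two of those can share a side, so at least 5 tape sides are needed.
A packing using 5 tape sides:
  side 1: 28 + 7 = 35
  side 2: 25 + 6 + 6 = 37
  side 3: 24 = 24
  side 4: 23 = 23
  side 5: 20 = 20
This matches the lower bound, so 5 is optimal.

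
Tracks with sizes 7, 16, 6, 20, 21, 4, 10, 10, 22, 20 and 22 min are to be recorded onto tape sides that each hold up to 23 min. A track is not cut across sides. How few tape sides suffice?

8

Total = 22 + 22 + 21 + 20 + 20 + 16 + 10 + 10 + 7 + 6 + 4 = 158 min.
Lower bound: ⌈158/23⌉ = 7 tape sides.
A packing using 8 tape sides:
  side 1: 22 = 22
  side 2: 22 = 22
  side 3: 21 = 21
  side 4: 20 = 20
  side 5: 20 = 20
  side 6: 16 + 7 = 23
  side 7: 10 + 10 = 20
  side 8: 6 + 4 = 10
No arrangement into 7 tape sides stays within capacity, so 8 is optimal.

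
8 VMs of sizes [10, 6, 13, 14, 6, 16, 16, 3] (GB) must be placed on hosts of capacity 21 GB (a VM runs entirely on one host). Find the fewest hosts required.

5

Total = 16 + 16 + 14 + 13 + 10 + 6 + 6 + 3 = 84 GB.
Lower bound: ⌈84/21⌉ = 4 hosts.
A packing using 5 hosts:
  host 1: 16 + 3 = 19
  host 2: 16 = 16
  host 3: 14 + 6 = 20
  host 4: 13 + 6 = 19
  host 5: 10 = 10
No arrangement into 4 hosts stays within capacity, so 5 is optimal.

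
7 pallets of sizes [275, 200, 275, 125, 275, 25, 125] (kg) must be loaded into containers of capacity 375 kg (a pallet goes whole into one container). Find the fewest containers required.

5

Total = 275 + 275 + 275 + 200 + 125 + 125 + 25 = 1300 kg.
Lower bound: ⌈1300/375⌉ = 4 containers.
A packing using 5 containers:
  container 1: 275 + 25 = 300
  container 2: 275 = 275
  container 3: 275 = 275
  container 4: 200 + 125 = 325
  container 5: 125 = 125
No arrangement into 4 containers stays within capacity, so 5 is optimal.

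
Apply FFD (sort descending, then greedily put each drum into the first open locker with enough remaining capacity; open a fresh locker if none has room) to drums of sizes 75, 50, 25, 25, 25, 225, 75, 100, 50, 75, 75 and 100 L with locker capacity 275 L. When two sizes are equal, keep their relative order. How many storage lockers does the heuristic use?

Sorted descending: 225, 100, 100, 75, 75, 75, 75, 50, 50, 25, 25, 25.
  225 → locker 1 (new)  [load 225/275]
  100 → locker 2 (new)  [load 100/275]
  100 → locker 2  [load 200/275]
  75 → locker 2  [load 275/275]
  75 → locker 3 (new)  [load 75/275]
  75 → locker 3  [load 150/275]
  75 → locker 3  [load 225/275]
  50 → locker 1  [load 275/275]
  50 → locker 3  [load 275/275]
  25 → locker 4 (new)  [load 25/275]
  25 → locker 4  [load 50/275]
  25 → locker 4  [load 75/275]
4 storage lockers opened.

4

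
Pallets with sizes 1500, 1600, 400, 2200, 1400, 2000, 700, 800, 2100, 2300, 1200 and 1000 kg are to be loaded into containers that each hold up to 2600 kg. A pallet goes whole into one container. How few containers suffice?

8

Total = 2300 + 2200 + 2100 + 2000 + 1600 + 1500 + 1400 + 1200 + 1000 + 800 + 700 + 400 = 17200 kg.
Lower bound: ⌈17200/2600⌉ = 7 containers.
A packing using 8 containers:
  container 1: 2300 = 2300
  container 2: 2200 + 400 = 2600
  container 3: 2100 = 2100
  container 4: 2000 = 2000
  container 5: 1600 + 1000 = 2600
  container 6: 1500 + 800 = 2300
  container 7: 1400 + 1200 = 2600
  container 8: 700 = 700
No arrangement into 7 containers stays within capacity, so 8 is optimal.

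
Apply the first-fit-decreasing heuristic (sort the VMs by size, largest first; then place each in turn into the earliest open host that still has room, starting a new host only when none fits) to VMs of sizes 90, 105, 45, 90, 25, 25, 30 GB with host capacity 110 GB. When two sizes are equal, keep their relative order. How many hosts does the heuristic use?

5

Sorted descending: 105, 90, 90, 45, 30, 25, 25.
  105 → host 1 (new)  [load 105/110]
  90 → host 2 (new)  [load 90/110]
  90 → host 3 (new)  [load 90/110]
  45 → host 4 (new)  [load 45/110]
  30 → host 4  [load 75/110]
  25 → host 4  [load 100/110]
  25 → host 5 (new)  [load 25/110]
5 hosts opened.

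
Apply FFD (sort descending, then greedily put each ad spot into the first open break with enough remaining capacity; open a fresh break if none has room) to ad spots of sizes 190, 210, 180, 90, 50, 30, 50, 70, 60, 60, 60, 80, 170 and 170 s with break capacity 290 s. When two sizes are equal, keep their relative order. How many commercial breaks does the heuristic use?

Sorted descending: 210, 190, 180, 170, 170, 90, 80, 70, 60, 60, 60, 50, 50, 30.
  210 → break 1 (new)  [load 210/290]
  190 → break 2 (new)  [load 190/290]
  180 → break 3 (new)  [load 180/290]
  170 → break 4 (new)  [load 170/290]
  170 → break 5 (new)  [load 170/290]
  90 → break 2  [load 280/290]
  80 → break 1  [load 290/290]
  70 → break 3  [load 250/290]
  60 → break 4  [load 230/290]
  60 → break 4  [load 290/290]
  60 → break 5  [load 230/290]
  50 → break 5  [load 280/290]
  50 → break 6 (new)  [load 50/290]
  30 → break 3  [load 280/290]
6 commercial breaks opened.

6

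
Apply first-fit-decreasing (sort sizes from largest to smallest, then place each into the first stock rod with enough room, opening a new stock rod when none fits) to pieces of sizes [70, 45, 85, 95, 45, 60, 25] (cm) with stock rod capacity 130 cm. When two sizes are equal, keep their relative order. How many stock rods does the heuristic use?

Sorted descending: 95, 85, 70, 60, 45, 45, 25.
  95 → stock rod 1 (new)  [load 95/130]
  85 → stock rod 2 (new)  [load 85/130]
  70 → stock rod 3 (new)  [load 70/130]
  60 → stock rod 3  [load 130/130]
  45 → stock rod 2  [load 130/130]
  45 → stock rod 4 (new)  [load 45/130]
  25 → stock rod 1  [load 120/130]
4 stock rods opened.

4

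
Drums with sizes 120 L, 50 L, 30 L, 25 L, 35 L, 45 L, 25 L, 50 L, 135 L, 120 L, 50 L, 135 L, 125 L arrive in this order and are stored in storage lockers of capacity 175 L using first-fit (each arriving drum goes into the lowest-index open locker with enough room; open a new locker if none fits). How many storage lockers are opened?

6

  120 → locker 1 (new)  [load 120/175]
  50 → locker 1  [load 170/175]
  30 → locker 2 (new)  [load 30/175]
  25 → locker 2  [load 55/175]
  35 → locker 2  [load 90/175]
  45 → locker 2  [load 135/175]
  25 → locker 2  [load 160/175]
  50 → locker 3 (new)  [load 50/175]
  135 → locker 4 (new)  [load 135/175]
  120 → locker 3  [load 170/175]
  50 → locker 5 (new)  [load 50/175]
  135 → locker 6 (new)  [load 135/175]
  125 → locker 5  [load 175/175]
6 storage lockers opened.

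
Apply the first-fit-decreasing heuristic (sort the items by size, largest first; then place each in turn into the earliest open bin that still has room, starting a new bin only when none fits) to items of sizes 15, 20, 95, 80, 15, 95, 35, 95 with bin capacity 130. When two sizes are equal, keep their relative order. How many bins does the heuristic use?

4

Sorted descending: 95, 95, 95, 80, 35, 20, 15, 15.
  95 → bin 1 (new)  [load 95/130]
  95 → bin 2 (new)  [load 95/130]
  95 → bin 3 (new)  [load 95/130]
  80 → bin 4 (new)  [load 80/130]
  35 → bin 1  [load 130/130]
  20 → bin 2  [load 115/130]
  15 → bin 2  [load 130/130]
  15 → bin 3  [load 110/130]
4 bins opened.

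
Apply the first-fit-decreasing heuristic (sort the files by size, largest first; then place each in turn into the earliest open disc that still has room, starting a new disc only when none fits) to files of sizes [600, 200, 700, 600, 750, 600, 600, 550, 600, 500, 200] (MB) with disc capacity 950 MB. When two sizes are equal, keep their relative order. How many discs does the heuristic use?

9

Sorted descending: 750, 700, 600, 600, 600, 600, 600, 550, 500, 200, 200.
  750 → disc 1 (new)  [load 750/950]
  700 → disc 2 (new)  [load 700/950]
  600 → disc 3 (new)  [load 600/950]
  600 → disc 4 (new)  [load 600/950]
  600 → disc 5 (new)  [load 600/950]
  600 → disc 6 (new)  [load 600/950]
  600 → disc 7 (new)  [load 600/950]
  550 → disc 8 (new)  [load 550/950]
  500 → disc 9 (new)  [load 500/950]
  200 → disc 1  [load 950/950]
  200 → disc 2  [load 900/950]
9 discs opened.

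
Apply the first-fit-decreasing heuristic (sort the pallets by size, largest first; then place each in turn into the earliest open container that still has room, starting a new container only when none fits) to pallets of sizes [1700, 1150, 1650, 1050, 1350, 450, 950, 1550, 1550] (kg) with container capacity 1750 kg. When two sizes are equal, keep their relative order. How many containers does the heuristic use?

Sorted descending: 1700, 1650, 1550, 1550, 1350, 1150, 1050, 950, 450.
  1700 → container 1 (new)  [load 1700/1750]
  1650 → container 2 (new)  [load 1650/1750]
  1550 → container 3 (new)  [load 1550/1750]
  1550 → container 4 (new)  [load 1550/1750]
  1350 → container 5 (new)  [load 1350/1750]
  1150 → container 6 (new)  [load 1150/1750]
  1050 → container 7 (new)  [load 1050/1750]
  950 → container 8 (new)  [load 950/1750]
  450 → container 6  [load 1600/1750]
8 containers opened.

8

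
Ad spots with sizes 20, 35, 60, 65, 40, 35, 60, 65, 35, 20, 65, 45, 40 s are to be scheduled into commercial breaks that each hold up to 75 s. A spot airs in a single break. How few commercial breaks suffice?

Total = 65 + 65 + 65 + 60 + 60 + 45 + 40 + 40 + 35 + 35 + 35 + 20 + 20 = 585 s.
Lower bound: ⌈585/75⌉ = 8 commercial breaks.
A packing using 9 commercial breaks:
  break 1: 65 = 65
  break 2: 65 = 65
  break 3: 65 = 65
  break 4: 60 = 60
  break 5: 60 = 60
  break 6: 45 + 20 = 65
  break 7: 40 + 35 = 75
  break 8: 40 + 35 = 75
  break 9: 35 + 20 = 55
No arrangement into 8 commercial breaks stays within capacity, so 9 is optimal.

9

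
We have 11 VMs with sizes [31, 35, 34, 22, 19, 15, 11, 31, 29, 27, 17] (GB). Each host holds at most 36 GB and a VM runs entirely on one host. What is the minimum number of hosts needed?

Total = 35 + 34 + 31 + 31 + 29 + 27 + 22 + 19 + 17 + 15 + 11 = 271 GB.
Lower bound: ⌈271/36⌉ = 8 hosts.
A packing using 9 hosts:
  host 1: 35 = 35
  host 2: 34 = 34
  host 3: 31 = 31
  host 4: 31 = 31
  host 5: 29 = 29
  host 6: 27 = 27
  host 7: 22 + 11 = 33
  host 8: 19 + 17 = 36
  host 9: 15 = 15
No arrangement into 8 hosts stays within capacity, so 9 is optimal.

9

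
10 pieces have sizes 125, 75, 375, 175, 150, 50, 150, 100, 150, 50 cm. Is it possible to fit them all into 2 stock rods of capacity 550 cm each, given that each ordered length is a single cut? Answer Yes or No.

No

Total = 1400 cm; ⌈1400/550⌉ = 3.
At least 3 stock rods are required, but only 2 are allowed.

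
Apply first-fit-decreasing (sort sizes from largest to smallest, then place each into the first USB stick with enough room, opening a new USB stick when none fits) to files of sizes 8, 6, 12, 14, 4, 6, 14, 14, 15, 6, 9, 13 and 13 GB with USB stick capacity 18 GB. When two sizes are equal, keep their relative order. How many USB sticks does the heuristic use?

Sorted descending: 15, 14, 14, 14, 13, 13, 12, 9, 8, 6, 6, 6, 4.
  15 → USB stick 1 (new)  [load 15/18]
  14 → USB stick 2 (new)  [load 14/18]
  14 → USB stick 3 (new)  [load 14/18]
  14 → USB stick 4 (new)  [load 14/18]
  13 → USB stick 5 (new)  [load 13/18]
  13 → USB stick 6 (new)  [load 13/18]
  12 → USB stick 7 (new)  [load 12/18]
  9 → USB stick 8 (new)  [load 9/18]
  8 → USB stick 8  [load 17/18]
  6 → USB stick 7  [load 18/18]
  6 → USB stick 9 (new)  [load 6/18]
  6 → USB stick 9  [load 12/18]
  4 → USB stick 2  [load 18/18]
9 USB sticks opened.

9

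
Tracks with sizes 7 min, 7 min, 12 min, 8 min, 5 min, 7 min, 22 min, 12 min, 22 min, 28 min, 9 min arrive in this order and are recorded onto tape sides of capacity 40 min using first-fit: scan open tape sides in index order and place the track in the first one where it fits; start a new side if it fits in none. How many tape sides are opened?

  7 → side 1 (new)  [load 7/40]
  7 → side 1  [load 14/40]
  12 → side 1  [load 26/40]
  8 → side 1  [load 34/40]
  5 → side 1  [load 39/40]
  7 → side 2 (new)  [load 7/40]
  22 → side 2  [load 29/40]
  12 → side 3 (new)  [load 12/40]
  22 → side 3  [load 34/40]
  28 → side 4 (new)  [load 28/40]
  9 → side 2  [load 38/40]
4 tape sides opened.

4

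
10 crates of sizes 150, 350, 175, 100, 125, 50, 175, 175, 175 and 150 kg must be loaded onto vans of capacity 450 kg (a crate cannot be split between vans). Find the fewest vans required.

4

Total = 350 + 175 + 175 + 175 + 175 + 150 + 150 + 125 + 100 + 50 = 1625 kg.
Lower bound: ⌈1625/450⌉ = 4 vans.
A packing using 4 vans:
  van 1: 350 + 100 = 450
  van 2: 175 + 175 + 50 = 400
  van 3: 175 + 175 = 350
  van 4: 150 + 150 + 125 = 425
This matches the lower bound, so 4 is optimal.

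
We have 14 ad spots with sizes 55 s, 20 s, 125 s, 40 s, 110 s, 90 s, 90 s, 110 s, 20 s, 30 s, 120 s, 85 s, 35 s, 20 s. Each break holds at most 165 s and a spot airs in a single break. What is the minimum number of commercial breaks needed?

7

Total = 125 + 120 + 110 + 110 + 90 + 90 + 85 + 55 + 40 + 35 + 30 + 20 + 20 + 20 = 950 s.
Lower bound: ⌈950/165⌉ = 6 commercial breaks.
Also, 7 ad spots each exceed 165/2 s, and no two of those can share a break, so at least 7 commercial breaks are needed.
A packing using 7 commercial breaks:
  break 1: 125 + 40 = 165
  break 2: 120 + 35 = 155
  break 3: 110 + 55 = 165
  break 4: 110 + 30 + 20 = 160
  break 5: 90 + 20 + 20 = 130
  break 6: 90 = 90
  break 7: 85 = 85
This matches the lower bound, so 7 is optimal.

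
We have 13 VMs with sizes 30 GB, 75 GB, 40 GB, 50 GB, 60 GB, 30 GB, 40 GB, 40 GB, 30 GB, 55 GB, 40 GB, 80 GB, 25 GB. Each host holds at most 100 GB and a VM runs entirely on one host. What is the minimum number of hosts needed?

7

Total = 80 + 75 + 60 + 55 + 50 + 40 + 40 + 40 + 40 + 30 + 30 + 30 + 25 = 595 GB.
Lower bound: ⌈595/100⌉ = 6 hosts.
A packing using 7 hosts:
  host 1: 80 = 80
  host 2: 75 + 25 = 100
  host 3: 60 + 40 = 100
  host 4: 55 + 40 = 95
  host 5: 50 + 40 = 90
  host 6: 40 + 30 + 30 = 100
  host 7: 30 = 30
No arrangement into 6 hosts stays within capacity, so 7 is optimal.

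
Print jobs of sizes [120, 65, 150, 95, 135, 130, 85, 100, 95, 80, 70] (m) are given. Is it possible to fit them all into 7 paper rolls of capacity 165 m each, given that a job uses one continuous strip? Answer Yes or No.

No

Total = 1125 m; ⌈1125/165⌉ = 7.
8 print jobs each exceed half the capacity and cannot share a roll, forcing at least 8 paper rolls.
At least 8 paper rolls are required, but only 7 are allowed.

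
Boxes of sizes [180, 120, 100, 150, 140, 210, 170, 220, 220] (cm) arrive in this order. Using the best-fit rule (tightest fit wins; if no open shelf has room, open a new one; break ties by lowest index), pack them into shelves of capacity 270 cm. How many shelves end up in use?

  180 → shelf 1 (new)  [load 180/270]
  120 → shelf 2 (new)  [load 120/270]
  100 → shelf 2  [load 220/270]
  150 → shelf 3 (new)  [load 150/270]
  140 → shelf 4 (new)  [load 140/270]
  210 → shelf 5 (new)  [load 210/270]
  170 → shelf 6 (new)  [load 170/270]
  220 → shelf 7 (new)  [load 220/270]
  220 → shelf 8 (new)  [load 220/270]
8 shelves opened.

8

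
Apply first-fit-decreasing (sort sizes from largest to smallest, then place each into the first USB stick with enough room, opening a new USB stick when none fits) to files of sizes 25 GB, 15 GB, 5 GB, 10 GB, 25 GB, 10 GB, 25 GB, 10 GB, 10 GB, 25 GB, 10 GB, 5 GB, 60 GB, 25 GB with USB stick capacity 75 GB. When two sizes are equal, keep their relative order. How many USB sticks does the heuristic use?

Sorted descending: 60, 25, 25, 25, 25, 25, 15, 10, 10, 10, 10, 10, 5, 5.
  60 → USB stick 1 (new)  [load 60/75]
  25 → USB stick 2 (new)  [load 25/75]
  25 → USB stick 2  [load 50/75]
  25 → USB stick 2  [load 75/75]
  25 → USB stick 3 (new)  [load 25/75]
  25 → USB stick 3  [load 50/75]
  15 → USB stick 1  [load 75/75]
  10 → USB stick 3  [load 60/75]
  10 → USB stick 3  [load 70/75]
  10 → USB stick 4 (new)  [load 10/75]
  10 → USB stick 4  [load 20/75]
  10 → USB stick 4  [load 30/75]
  5 → USB stick 3  [load 75/75]
  5 → USB stick 4  [load 35/75]
4 USB sticks opened.

4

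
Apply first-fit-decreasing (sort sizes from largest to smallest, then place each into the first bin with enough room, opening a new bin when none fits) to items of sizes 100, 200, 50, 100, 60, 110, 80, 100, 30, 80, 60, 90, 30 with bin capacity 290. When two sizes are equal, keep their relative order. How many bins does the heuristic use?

4

Sorted descending: 200, 110, 100, 100, 100, 90, 80, 80, 60, 60, 50, 30, 30.
  200 → bin 1 (new)  [load 200/290]
  110 → bin 2 (new)  [load 110/290]
  100 → bin 2  [load 210/290]
  100 → bin 3 (new)  [load 100/290]
  100 → bin 3  [load 200/290]
  90 → bin 1  [load 290/290]
  80 → bin 2  [load 290/290]
  80 → bin 3  [load 280/290]
  60 → bin 4 (new)  [load 60/290]
  60 → bin 4  [load 120/290]
  50 → bin 4  [load 170/290]
  30 → bin 4  [load 200/290]
  30 → bin 4  [load 230/290]
4 bins opened.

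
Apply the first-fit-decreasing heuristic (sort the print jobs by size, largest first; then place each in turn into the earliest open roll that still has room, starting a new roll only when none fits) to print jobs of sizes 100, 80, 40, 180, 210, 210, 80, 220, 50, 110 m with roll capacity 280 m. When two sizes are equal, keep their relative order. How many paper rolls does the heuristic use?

Sorted descending: 220, 210, 210, 180, 110, 100, 80, 80, 50, 40.
  220 → roll 1 (new)  [load 220/280]
  210 → roll 2 (new)  [load 210/280]
  210 → roll 3 (new)  [load 210/280]
  180 → roll 4 (new)  [load 180/280]
  110 → roll 5 (new)  [load 110/280]
  100 → roll 4  [load 280/280]
  80 → roll 5  [load 190/280]
  80 → roll 5  [load 270/280]
  50 → roll 1  [load 270/280]
  40 → roll 2  [load 250/280]
5 paper rolls opened.

5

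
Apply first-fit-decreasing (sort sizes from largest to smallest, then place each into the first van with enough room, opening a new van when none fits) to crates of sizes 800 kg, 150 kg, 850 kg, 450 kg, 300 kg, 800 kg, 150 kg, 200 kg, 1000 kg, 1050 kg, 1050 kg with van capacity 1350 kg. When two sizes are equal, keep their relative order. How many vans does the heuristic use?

Sorted descending: 1050, 1050, 1000, 850, 800, 800, 450, 300, 200, 150, 150.
  1050 → van 1 (new)  [load 1050/1350]
  1050 → van 2 (new)  [load 1050/1350]
  1000 → van 3 (new)  [load 1000/1350]
  850 → van 4 (new)  [load 850/1350]
  800 → van 5 (new)  [load 800/1350]
  800 → van 6 (new)  [load 800/1350]
  450 → van 4  [load 1300/1350]
  300 → van 1  [load 1350/1350]
  200 → van 2  [load 1250/1350]
  150 → van 3  [load 1150/1350]
  150 → van 3  [load 1300/1350]
6 vans opened.

6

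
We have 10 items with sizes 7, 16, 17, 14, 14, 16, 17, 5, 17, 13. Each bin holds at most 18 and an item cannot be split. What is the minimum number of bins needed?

Total = 17 + 17 + 17 + 16 + 16 + 14 + 14 + 13 + 7 + 5 = 136.
Lower bound: ⌈136/18⌉ = 8 bins.
A packing using 9 bins:
  bin 1: 17 = 17
  bin 2: 17 = 17
  bin 3: 17 = 17
  bin 4: 16 = 16
  bin 5: 16 = 16
  bin 6: 14 = 14
  bin 7: 14 = 14
  bin 8: 13 + 5 = 18
  bin 9: 7 = 7
No arrangement into 8 bins stays within capacity, so 9 is optimal.

9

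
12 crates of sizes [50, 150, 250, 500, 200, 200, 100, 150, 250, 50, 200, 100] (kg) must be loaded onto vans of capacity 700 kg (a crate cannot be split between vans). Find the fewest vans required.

4

Total = 500 + 250 + 250 + 200 + 200 + 200 + 150 + 150 + 100 + 100 + 50 + 50 = 2200 kg.
Lower bound: ⌈2200/700⌉ = 4 vans.
A packing using 4 vans:
  van 1: 500 + 200 = 700
  van 2: 250 + 250 + 200 = 700
  van 3: 200 + 150 + 150 + 100 + 100 = 700
  van 4: 50 + 50 = 100
This matches the lower bound, so 4 is optimal.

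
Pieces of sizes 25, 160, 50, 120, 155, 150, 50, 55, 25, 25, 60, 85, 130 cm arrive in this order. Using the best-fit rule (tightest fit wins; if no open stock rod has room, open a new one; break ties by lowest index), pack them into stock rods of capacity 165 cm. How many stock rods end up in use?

  25 → stock rod 1 (new)  [load 25/165]
  160 → stock rod 2 (new)  [load 160/165]
  50 → stock rod 1  [load 75/165]
  120 → stock rod 3 (new)  [load 120/165]
  155 → stock rod 4 (new)  [load 155/165]
  150 → stock rod 5 (new)  [load 150/165]
  50 → stock rod 1  [load 125/165]
  55 → stock rod 6 (new)  [load 55/165]
  25 → stock rod 1  [load 150/165]
  25 → stock rod 3  [load 145/165]
  60 → stock rod 6  [load 115/165]
  85 → stock rod 7 (new)  [load 85/165]
  130 → stock rod 8 (new)  [load 130/165]
8 stock rods opened.

8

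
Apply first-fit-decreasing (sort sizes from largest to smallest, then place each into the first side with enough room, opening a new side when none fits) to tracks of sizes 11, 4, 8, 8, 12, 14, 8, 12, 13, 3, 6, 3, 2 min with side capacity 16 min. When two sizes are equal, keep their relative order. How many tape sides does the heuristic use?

Sorted descending: 14, 13, 12, 12, 11, 8, 8, 8, 6, 4, 3, 3, 2.
  14 → side 1 (new)  [load 14/16]
  13 → side 2 (new)  [load 13/16]
  12 → side 3 (new)  [load 12/16]
  12 → side 4 (new)  [load 12/16]
  11 → side 5 (new)  [load 11/16]
  8 → side 6 (new)  [load 8/16]
  8 → side 6  [load 16/16]
  8 → side 7 (new)  [load 8/16]
  6 → side 7  [load 14/16]
  4 → side 3  [load 16/16]
  3 → side 2  [load 16/16]
  3 → side 4  [load 15/16]
  2 → side 1  [load 16/16]
7 tape sides opened.

7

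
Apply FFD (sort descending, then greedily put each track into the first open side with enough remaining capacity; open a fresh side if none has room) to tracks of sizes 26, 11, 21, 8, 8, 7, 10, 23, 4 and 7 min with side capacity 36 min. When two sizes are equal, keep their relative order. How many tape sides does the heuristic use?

4

Sorted descending: 26, 23, 21, 11, 10, 8, 8, 7, 7, 4.
  26 → side 1 (new)  [load 26/36]
  23 → side 2 (new)  [load 23/36]
  21 → side 3 (new)  [load 21/36]
  11 → side 2  [load 34/36]
  10 → side 1  [load 36/36]
  8 → side 3  [load 29/36]
  8 → side 4 (new)  [load 8/36]
  7 → side 3  [load 36/36]
  7 → side 4  [load 15/36]
  4 → side 4  [load 19/36]
4 tape sides opened.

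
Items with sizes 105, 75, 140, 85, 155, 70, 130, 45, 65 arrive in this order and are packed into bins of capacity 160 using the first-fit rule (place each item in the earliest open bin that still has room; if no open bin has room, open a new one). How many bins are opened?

6

  105 → bin 1 (new)  [load 105/160]
  75 → bin 2 (new)  [load 75/160]
  140 → bin 3 (new)  [load 140/160]
  85 → bin 2  [load 160/160]
  155 → bin 4 (new)  [load 155/160]
  70 → bin 5 (new)  [load 70/160]
  130 → bin 6 (new)  [load 130/160]
  45 → bin 1  [load 150/160]
  65 → bin 5  [load 135/160]
6 bins opened.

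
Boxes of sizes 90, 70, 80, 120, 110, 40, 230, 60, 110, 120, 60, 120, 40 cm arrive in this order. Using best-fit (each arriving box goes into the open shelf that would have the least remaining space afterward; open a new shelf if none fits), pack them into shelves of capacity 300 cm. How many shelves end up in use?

  90 → shelf 1 (new)  [load 90/300]
  70 → shelf 1  [load 160/300]
  80 → shelf 1  [load 240/300]
  120 → shelf 2 (new)  [load 120/300]
  110 → shelf 2  [load 230/300]
  40 → shelf 1  [load 280/300]
  230 → shelf 3 (new)  [load 230/300]
  60 → shelf 2  [load 290/300]
  110 → shelf 4 (new)  [load 110/300]
  120 → shelf 4  [load 230/300]
  60 → shelf 3  [load 290/300]
  120 → shelf 5 (new)  [load 120/300]
  40 → shelf 4  [load 270/300]
5 shelves opened.

5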